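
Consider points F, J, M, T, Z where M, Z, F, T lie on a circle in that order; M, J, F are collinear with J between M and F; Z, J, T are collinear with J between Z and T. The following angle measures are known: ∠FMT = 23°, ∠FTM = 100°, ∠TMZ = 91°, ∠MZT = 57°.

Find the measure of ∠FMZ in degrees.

∠FMZ = 68°

1. ∠FZT = 23°  [same arc FT]
2. ∠TFZ = 89°  [cyclic MZFT, opposite ∠M+∠F]
3. ∠FTZ = 68°  [△ZFT]
4. ∠FMZ = 68°  [same arc ZF]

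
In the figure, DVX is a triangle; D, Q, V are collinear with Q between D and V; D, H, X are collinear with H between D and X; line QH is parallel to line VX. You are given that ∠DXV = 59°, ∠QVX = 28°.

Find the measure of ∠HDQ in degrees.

∠HDQ = 93°

1. ∠DVX = 28°  [Q on ray VD]
2. ∠VDX = 93°  [△DVX]
3. ∠HDQ = 93°  [Q on DV, H on DX]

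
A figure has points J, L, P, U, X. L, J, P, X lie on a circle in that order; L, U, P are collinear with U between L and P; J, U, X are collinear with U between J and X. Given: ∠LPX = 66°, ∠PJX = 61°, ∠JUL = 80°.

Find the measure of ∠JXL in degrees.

1. ∠PLX = 61°  [same arc PX]
2. ∠PUX = 80°  [vertical angles at U]
3. ∠LUX = 100°  [linear pair at U on LP]
4. ∠JXL = 19°  [△LUX]

∠JXL = 19°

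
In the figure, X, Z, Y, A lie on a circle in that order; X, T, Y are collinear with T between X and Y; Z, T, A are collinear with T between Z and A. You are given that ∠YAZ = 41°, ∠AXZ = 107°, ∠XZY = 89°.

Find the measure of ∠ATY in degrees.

1. ∠YXZ = 41°  [same arc ZY]
2. ∠AYZ = 73°  [cyclic XZYA, opposite ∠X+∠Y]
3. ∠XYZ = 50°  [△XZY]
4. ∠AZY = 66°  [△ZYA]
5. ∠XAZ = 50°  [same arc XZ]
6. ∠AXY = 66°  [same arc YA]
7. ∠ATX = 64°  [△XTA]
8. ∠ATY = 116°  [linear pair at T on XY]

∠ATY = 116°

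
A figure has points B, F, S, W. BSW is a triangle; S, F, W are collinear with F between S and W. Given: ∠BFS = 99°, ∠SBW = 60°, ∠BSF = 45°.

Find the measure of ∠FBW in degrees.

1. ∠BFW = 81°  [linear pair at F on SW]
2. ∠BSW = 45°  [F on ray SW]
3. ∠BWS = 75°  [△BSW]
4. ∠BWF = 75°  [F on ray WS]
5. ∠FBW = 24°  [△BFW]

∠FBW = 24°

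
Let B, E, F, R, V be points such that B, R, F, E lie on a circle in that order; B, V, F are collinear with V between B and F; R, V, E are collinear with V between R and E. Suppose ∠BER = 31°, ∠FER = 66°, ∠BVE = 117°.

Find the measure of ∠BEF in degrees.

∠BEF = 97°

1. ∠BFR = 31°  [same arc BR]
2. ∠FBR = 66°  [same arc RF]
3. ∠BRF = 83°  [△BRF]
4. ∠BEF = 97°  [cyclic BRFE, opposite ∠R+∠E]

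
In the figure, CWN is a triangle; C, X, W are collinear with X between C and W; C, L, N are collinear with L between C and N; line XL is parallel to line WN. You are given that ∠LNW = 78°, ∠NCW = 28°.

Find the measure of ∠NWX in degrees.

∠NWX = 74°

1. ∠CNW = 78°  [L on ray NC]
2. ∠CWN = 74°  [△CWN]
3. ∠NWX = 74°  [X on ray WC]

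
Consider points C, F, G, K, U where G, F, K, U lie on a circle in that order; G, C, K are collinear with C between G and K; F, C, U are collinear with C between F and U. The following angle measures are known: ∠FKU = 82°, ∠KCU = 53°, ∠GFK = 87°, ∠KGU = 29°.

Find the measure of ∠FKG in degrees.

1. ∠FCG = 53°  [vertical angles at C]
2. ∠KFU = 29°  [same arc KU]
3. ∠FCK = 127°  [linear pair at C on GK]
4. ∠FKG = 24°  [△FCK]

∠FKG = 24°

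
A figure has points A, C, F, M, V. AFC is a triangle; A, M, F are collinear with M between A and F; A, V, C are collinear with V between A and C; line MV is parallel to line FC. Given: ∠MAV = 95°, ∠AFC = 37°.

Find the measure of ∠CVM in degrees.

∠CVM = 132°

1. ∠CAF = 95°  [M on AF, V on AC]
2. ∠ACF = 48°  [△AFC]
3. ∠AVM = 48°  [MV∥FC, corresponding at V]
4. ∠CVM = 132°  [linear pair at V on AC]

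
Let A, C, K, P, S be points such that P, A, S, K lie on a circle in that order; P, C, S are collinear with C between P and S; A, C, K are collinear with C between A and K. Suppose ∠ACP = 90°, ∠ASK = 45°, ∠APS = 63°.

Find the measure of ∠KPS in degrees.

1. ∠KCS = 90°  [vertical angles at C]
2. ∠KAP = 27°  [△PCA]
3. ∠APK = 135°  [cyclic PASK, opposite ∠P+∠S]
4. ∠KCP = 90°  [linear pair at C on PS]
5. ∠AKP = 18°  [△PAK]
6. ∠KPS = 72°  [△PCK]

∠KPS = 72°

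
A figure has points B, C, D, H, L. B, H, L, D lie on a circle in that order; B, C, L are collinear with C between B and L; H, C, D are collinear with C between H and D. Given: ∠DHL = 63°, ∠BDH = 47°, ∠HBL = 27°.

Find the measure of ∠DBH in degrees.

∠DBH = 90°

1. ∠HDL = 27°  [same arc HL]
2. ∠DLH = 90°  [△HLD]
3. ∠DBH = 90°  [cyclic BHLD, opposite ∠B+∠L]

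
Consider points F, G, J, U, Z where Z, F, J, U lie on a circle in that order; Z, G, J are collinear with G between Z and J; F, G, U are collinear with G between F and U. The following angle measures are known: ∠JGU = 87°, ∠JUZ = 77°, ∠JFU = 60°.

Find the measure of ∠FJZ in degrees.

1. ∠FGZ = 87°  [vertical angles at G]
2. ∠FGJ = 93°  [linear pair at G on ZJ]
3. ∠FJZ = 27°  [△FGJ]

∠FJZ = 27°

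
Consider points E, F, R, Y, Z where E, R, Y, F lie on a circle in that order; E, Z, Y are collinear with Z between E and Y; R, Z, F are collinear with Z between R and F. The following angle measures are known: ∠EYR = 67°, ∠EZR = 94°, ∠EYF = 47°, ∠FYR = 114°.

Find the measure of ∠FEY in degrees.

1. ∠FZY = 94°  [vertical angles at Z]
2. ∠RFY = 39°  [△YZF]
3. ∠FRY = 27°  [△RYF]
4. ∠FEY = 27°  [same arc YF]

∠FEY = 27°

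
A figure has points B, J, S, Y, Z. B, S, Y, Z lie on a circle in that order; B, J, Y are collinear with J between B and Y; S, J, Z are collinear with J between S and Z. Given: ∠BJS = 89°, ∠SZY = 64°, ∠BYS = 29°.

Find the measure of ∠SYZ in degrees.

∠SYZ = 56°

1. ∠SJY = 91°  [linear pair at J on BY]
2. ∠YSZ = 60°  [△SJY]
3. ∠SYZ = 56°  [△SYZ]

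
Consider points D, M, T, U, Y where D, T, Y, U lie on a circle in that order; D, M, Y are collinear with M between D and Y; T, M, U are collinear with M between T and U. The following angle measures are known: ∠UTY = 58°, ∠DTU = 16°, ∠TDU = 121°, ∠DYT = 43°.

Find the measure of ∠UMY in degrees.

1. ∠UDY = 58°  [same arc YU]
2. ∠DUT = 43°  [△DTU]
3. ∠DMU = 79°  [△DMU]
4. ∠UMY = 101°  [linear pair at M on DY]

∠UMY = 101°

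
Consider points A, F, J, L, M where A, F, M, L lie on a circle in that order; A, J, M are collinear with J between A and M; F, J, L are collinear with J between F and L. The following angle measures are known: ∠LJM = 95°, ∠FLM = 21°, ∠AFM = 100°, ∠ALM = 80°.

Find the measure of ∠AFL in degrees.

∠AFL = 64°

1. ∠AJF = 95°  [vertical angles at J]
2. ∠FAM = 21°  [same arc FM]
3. ∠AFL = 64°  [△AJF]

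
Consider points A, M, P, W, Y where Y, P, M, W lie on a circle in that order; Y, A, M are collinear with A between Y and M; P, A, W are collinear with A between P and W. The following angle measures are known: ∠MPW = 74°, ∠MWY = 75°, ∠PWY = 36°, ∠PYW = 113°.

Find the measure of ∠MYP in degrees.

∠MYP = 39°

1. ∠MPY = 105°  [cyclic YPMW, opposite ∠P+∠W]
2. ∠PMY = 36°  [same arc YP]
3. ∠MYP = 39°  [△YPM]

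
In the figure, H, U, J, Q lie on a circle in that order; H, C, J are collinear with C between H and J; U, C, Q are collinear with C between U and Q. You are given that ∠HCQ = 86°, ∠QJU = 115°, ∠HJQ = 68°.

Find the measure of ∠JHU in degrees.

∠JHU = 18°

1. ∠JCU = 86°  [vertical angles at C]
2. ∠HUQ = 68°  [same arc HQ]
3. ∠HCU = 94°  [linear pair at C on HJ]
4. ∠JHU = 18°  [△HCU]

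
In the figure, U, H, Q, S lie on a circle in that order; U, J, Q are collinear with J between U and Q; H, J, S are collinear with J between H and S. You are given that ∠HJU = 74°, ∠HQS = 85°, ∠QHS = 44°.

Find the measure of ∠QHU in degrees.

1. ∠HJQ = 106°  [linear pair at J on UQ]
2. ∠HSQ = 51°  [△HQS]
3. ∠HQU = 30°  [△HJQ]
4. ∠HUQ = 51°  [same arc HQ]
5. ∠QHU = 99°  [△UHQ]

∠QHU = 99°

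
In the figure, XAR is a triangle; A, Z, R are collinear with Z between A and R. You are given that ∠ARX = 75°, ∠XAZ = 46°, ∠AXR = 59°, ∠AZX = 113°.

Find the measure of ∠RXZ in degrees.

∠RXZ = 38°

1. ∠XRZ = 75°  [Z on ray RA]
2. ∠RZX = 67°  [linear pair at Z on AR]
3. ∠RXZ = 38°  [△XZR]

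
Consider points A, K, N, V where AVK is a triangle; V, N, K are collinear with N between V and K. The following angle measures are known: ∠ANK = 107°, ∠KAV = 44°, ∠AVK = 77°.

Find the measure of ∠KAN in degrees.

∠KAN = 14°

1. ∠AKV = 59°  [△AVK]
2. ∠AKN = 59°  [N on ray KV]
3. ∠KAN = 14°  [△ANK]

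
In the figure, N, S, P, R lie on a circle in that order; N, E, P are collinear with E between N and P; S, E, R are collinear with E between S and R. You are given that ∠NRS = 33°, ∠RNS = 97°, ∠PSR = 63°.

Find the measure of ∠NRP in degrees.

1. ∠NSR = 50°  [△NSR]
2. ∠PNR = 63°  [same arc PR]
3. ∠NPR = 50°  [same arc NR]
4. ∠NRP = 67°  [△NPR]

∠NRP = 67°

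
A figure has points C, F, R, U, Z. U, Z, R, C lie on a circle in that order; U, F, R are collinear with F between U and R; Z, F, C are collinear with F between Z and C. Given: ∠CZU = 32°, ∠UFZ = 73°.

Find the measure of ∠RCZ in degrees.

1. ∠CRU = 32°  [same arc UC]
2. ∠CFR = 73°  [vertical angles at F]
3. ∠RCZ = 75°  [△RFC]

∠RCZ = 75°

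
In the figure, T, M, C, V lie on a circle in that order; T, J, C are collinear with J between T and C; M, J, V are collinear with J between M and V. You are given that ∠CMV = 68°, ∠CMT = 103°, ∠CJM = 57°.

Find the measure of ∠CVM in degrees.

1. ∠MCT = 55°  [△MJC]
2. ∠CTM = 22°  [△TMC]
3. ∠CVM = 22°  [same arc MC]

∠CVM = 22°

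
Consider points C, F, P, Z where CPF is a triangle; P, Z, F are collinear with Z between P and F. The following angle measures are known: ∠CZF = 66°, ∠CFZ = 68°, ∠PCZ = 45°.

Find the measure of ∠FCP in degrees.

∠FCP = 91°

1. ∠CZP = 114°  [linear pair at Z on PF]
2. ∠CFP = 68°  [Z on ray FP]
3. ∠CPZ = 21°  [△CPZ]
4. ∠CPF = 21°  [Z on ray PF]
5. ∠FCP = 91°  [△CPF]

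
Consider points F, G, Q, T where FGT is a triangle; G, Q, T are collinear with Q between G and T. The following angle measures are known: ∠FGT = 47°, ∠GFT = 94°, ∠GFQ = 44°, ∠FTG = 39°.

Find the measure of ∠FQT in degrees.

∠FQT = 91°

1. ∠FGQ = 47°  [Q on ray GT]
2. ∠FQG = 89°  [△FGQ]
3. ∠FQT = 91°  [linear pair at Q on GT]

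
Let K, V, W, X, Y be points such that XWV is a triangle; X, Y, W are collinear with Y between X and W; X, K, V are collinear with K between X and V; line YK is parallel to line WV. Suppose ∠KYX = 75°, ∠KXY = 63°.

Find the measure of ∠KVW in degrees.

1. ∠XKY = 42°  [△XYK]
2. ∠VKY = 138°  [linear pair at K on XV]
3. ∠KVW = 42°  [YK∥WV, co-interior at V–K]

∠KVW = 42°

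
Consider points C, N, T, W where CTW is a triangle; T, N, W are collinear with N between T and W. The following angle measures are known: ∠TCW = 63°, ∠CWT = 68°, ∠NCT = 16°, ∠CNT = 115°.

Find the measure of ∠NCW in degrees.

∠NCW = 47°

1. ∠CWN = 68°  [N on ray WT]
2. ∠CNW = 65°  [linear pair at N on TW]
3. ∠NCW = 47°  [△CNW]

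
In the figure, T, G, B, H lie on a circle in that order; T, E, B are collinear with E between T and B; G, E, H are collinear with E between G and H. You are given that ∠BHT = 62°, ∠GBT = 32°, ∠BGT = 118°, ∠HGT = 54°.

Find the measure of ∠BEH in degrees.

∠BEH = 96°

1. ∠BTG = 30°  [△TGB]
2. ∠HBT = 54°  [same arc TH]
3. ∠BHG = 30°  [same arc GB]
4. ∠BEH = 96°  [△BEH]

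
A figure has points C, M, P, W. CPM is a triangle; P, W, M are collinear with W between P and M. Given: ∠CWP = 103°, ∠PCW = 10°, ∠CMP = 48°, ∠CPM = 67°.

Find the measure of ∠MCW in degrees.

∠MCW = 55°

1. ∠CWM = 77°  [linear pair at W on PM]
2. ∠CMW = 48°  [W on ray MP]
3. ∠MCW = 55°  [△CWM]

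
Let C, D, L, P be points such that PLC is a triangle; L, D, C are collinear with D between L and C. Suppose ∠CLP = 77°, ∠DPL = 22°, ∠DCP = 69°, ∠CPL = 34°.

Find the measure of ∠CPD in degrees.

∠CPD = 12°

1. ∠DLP = 77°  [D on ray LC]
2. ∠LDP = 81°  [△PLD]
3. ∠CDP = 99°  [linear pair at D on LC]
4. ∠CPD = 12°  [△PDC]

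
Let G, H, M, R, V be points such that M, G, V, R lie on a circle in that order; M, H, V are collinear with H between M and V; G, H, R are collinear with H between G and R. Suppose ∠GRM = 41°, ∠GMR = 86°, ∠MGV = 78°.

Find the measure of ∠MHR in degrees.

1. ∠MGR = 53°  [△MGR]
2. ∠MRV = 102°  [cyclic MGVR, opposite ∠G+∠R]
3. ∠MVR = 53°  [same arc MR]
4. ∠RMV = 25°  [△MVR]
5. ∠MHR = 114°  [△MHR]

∠MHR = 114°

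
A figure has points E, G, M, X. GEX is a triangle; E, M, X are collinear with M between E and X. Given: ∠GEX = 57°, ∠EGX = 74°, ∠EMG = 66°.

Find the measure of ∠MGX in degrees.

∠MGX = 17°

1. ∠EXG = 49°  [△GEX]
2. ∠GMX = 114°  [linear pair at M on EX]
3. ∠GXM = 49°  [M on ray XE]
4. ∠MGX = 17°  [△GMX]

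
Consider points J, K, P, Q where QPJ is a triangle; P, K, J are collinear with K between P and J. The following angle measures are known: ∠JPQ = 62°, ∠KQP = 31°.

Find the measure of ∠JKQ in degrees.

∠JKQ = 93°

1. ∠KPQ = 62°  [K on ray PJ]
2. ∠PKQ = 87°  [△QPK]
3. ∠JKQ = 93°  [linear pair at K on PJ]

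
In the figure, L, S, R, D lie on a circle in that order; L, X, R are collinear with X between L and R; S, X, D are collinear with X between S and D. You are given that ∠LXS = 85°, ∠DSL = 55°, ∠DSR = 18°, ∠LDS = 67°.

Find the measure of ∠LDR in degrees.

∠LDR = 107°

1. ∠DRL = 55°  [same arc LD]
2. ∠DLR = 18°  [same arc RD]
3. ∠LDR = 107°  [△LRD]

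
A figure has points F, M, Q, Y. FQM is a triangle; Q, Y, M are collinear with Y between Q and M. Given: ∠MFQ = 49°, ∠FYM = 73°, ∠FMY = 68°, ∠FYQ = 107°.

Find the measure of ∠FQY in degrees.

∠FQY = 63°

1. ∠FMQ = 68°  [Y on ray MQ]
2. ∠FQM = 63°  [△FQM]
3. ∠FQY = 63°  [Y on ray QM]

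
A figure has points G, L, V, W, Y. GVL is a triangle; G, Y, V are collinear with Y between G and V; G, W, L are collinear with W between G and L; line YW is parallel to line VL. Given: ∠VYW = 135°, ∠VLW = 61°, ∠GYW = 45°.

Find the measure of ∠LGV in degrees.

1. ∠GLV = 61°  [W on ray LG]
2. ∠GVL = 45°  [YW∥VL, corresponding at Y]
3. ∠LGV = 74°  [△GVL]

∠LGV = 74°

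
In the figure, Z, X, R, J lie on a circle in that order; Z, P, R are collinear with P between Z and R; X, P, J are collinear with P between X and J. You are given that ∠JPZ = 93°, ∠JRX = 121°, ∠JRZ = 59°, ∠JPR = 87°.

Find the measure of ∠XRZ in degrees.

∠XRZ = 62°

1. ∠JZX = 59°  [cyclic ZXRJ, opposite ∠Z+∠R]
2. ∠JXZ = 59°  [same arc ZJ]
3. ∠XJZ = 62°  [△ZXJ]
4. ∠XRZ = 62°  [same arc ZX]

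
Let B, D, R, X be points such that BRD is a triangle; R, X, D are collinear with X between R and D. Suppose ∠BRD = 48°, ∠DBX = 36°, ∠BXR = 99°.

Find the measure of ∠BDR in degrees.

∠BDR = 63°

1. ∠BXD = 81°  [linear pair at X on RD]
2. ∠BDX = 63°  [△BXD]
3. ∠BDR = 63°  [X on ray DR]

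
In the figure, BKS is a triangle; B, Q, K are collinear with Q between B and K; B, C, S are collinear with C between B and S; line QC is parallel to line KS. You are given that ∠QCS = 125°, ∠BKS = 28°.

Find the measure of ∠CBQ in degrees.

1. ∠BCQ = 55°  [linear pair at C on BS]
2. ∠BQC = 28°  [QC∥KS, corresponding at Q]
3. ∠CBQ = 97°  [△BQC]

∠CBQ = 97°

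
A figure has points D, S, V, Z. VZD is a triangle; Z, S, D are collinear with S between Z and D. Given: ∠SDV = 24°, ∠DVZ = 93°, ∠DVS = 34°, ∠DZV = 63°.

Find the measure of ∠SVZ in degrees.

∠SVZ = 59°

1. ∠DSV = 122°  [△VSD]
2. ∠SZV = 63°  [S on ray ZD]
3. ∠VSZ = 58°  [linear pair at S on ZD]
4. ∠SVZ = 59°  [△VZS]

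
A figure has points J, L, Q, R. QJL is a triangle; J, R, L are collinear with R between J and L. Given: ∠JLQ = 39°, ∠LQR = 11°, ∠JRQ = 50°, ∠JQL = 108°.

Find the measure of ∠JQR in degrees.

1. ∠LJQ = 33°  [△QJL]
2. ∠QJR = 33°  [R on ray JL]
3. ∠JQR = 97°  [△QJR]

∠JQR = 97°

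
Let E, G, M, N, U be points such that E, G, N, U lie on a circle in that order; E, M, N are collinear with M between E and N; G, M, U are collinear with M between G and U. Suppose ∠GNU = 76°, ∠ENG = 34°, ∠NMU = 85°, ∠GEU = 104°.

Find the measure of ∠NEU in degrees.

1. ∠EUG = 34°  [same arc EG]
2. ∠EMU = 95°  [linear pair at M on EN]
3. ∠NEU = 51°  [△EMU]

∠NEU = 51°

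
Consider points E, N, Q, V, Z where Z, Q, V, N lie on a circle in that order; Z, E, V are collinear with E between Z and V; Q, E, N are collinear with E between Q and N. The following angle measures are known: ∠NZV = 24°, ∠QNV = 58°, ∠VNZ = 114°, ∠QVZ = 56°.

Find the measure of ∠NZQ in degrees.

1. ∠NQV = 24°  [same arc VN]
2. ∠NVQ = 98°  [△QVN]
3. ∠NZQ = 82°  [cyclic ZQVN, opposite ∠Z+∠V]

∠NZQ = 82°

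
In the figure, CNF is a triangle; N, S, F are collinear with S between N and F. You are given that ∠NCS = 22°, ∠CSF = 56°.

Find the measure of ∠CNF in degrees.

∠CNF = 34°

1. ∠CSN = 124°  [linear pair at S on NF]
2. ∠CNS = 34°  [△CNS]
3. ∠CNF = 34°  [S on ray NF]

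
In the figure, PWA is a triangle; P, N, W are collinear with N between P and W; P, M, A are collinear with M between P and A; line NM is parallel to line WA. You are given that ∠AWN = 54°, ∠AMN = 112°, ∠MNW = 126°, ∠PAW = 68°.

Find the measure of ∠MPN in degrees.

∠MPN = 58°

1. ∠NMP = 68°  [linear pair at M on PA]
2. ∠MNP = 54°  [linear pair at N on PW]
3. ∠MPN = 58°  [△PNM]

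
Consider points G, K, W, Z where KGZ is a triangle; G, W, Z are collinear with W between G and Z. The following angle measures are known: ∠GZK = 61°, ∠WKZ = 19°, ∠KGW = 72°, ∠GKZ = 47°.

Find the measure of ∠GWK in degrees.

∠GWK = 80°

1. ∠KZW = 61°  [W on ray ZG]
2. ∠KWZ = 100°  [△KWZ]
3. ∠GWK = 80°  [linear pair at W on GZ]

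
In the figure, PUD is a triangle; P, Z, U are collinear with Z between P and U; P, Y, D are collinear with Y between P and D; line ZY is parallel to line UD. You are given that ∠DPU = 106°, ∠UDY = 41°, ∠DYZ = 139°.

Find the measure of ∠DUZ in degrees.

∠DUZ = 33°

1. ∠PDU = 41°  [Y on ray DP]
2. ∠DUP = 33°  [△PUD]
3. ∠DUZ = 33°  [Z on ray UP]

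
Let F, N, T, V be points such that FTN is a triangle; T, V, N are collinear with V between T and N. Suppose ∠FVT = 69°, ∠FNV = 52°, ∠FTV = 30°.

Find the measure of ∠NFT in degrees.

1. ∠FNT = 52°  [V on ray NT]
2. ∠FTN = 30°  [V on ray TN]
3. ∠NFT = 98°  [△FTN]

∠NFT = 98°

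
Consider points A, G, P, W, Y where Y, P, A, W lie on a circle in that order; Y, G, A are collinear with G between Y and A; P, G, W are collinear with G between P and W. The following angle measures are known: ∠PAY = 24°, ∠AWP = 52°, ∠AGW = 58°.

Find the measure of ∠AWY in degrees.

1. ∠PWY = 24°  [same arc YP]
2. ∠WAY = 70°  [△AGW]
3. ∠WGY = 122°  [linear pair at G on YA]
4. ∠AYW = 34°  [△YGW]
5. ∠AWY = 76°  [△YAW]

∠AWY = 76°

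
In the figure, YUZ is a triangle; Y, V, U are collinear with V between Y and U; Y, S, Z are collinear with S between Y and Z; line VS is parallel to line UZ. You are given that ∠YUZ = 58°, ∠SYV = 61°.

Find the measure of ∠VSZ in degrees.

∠VSZ = 119°

1. ∠SVY = 58°  [VS∥UZ, corresponding at V]
2. ∠VSY = 61°  [△YVS]
3. ∠VSZ = 119°  [linear pair at S on YZ]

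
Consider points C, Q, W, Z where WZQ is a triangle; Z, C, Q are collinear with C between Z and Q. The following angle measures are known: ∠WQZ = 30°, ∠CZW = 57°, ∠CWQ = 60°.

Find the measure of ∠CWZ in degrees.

1. ∠CQW = 30°  [C on ray QZ]
2. ∠QCW = 90°  [△WCQ]
3. ∠WCZ = 90°  [linear pair at C on ZQ]
4. ∠CWZ = 33°  [△WZC]

∠CWZ = 33°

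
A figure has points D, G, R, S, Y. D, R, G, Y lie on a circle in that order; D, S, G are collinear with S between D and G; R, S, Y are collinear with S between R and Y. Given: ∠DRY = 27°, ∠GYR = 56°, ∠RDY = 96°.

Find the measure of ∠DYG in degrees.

∠DYG = 113°

1. ∠DYR = 57°  [△DRY]
2. ∠GDR = 56°  [same arc RG]
3. ∠DGR = 57°  [same arc DR]
4. ∠DRG = 67°  [△DRG]
5. ∠DYG = 113°  [cyclic DRGY, opposite ∠R+∠Y]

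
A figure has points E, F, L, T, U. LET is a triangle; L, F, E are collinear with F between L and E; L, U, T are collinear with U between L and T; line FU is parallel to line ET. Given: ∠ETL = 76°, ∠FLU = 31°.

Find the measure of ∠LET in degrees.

1. ∠FUL = 76°  [FU∥ET, corresponding at U]
2. ∠LFU = 73°  [△LFU]
3. ∠LET = 73°  [FU∥ET, corresponding at F]

∠LET = 73°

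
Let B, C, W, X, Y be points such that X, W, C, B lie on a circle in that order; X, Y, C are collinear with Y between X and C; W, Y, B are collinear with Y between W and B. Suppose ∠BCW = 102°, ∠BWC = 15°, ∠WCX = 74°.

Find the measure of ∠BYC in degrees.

1. ∠BXC = 15°  [same arc CB]
2. ∠WBX = 74°  [same arc XW]
3. ∠BYX = 91°  [△XYB]
4. ∠BYC = 89°  [linear pair at Y on XC]

∠BYC = 89°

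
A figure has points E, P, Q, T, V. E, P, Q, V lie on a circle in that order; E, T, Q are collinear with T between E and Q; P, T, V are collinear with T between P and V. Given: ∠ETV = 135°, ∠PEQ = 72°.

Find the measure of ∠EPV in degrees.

∠EPV = 63°

1. ∠PTQ = 135°  [vertical angles at T]
2. ∠ETP = 45°  [linear pair at T on EQ]
3. ∠EPV = 63°  [△ETP]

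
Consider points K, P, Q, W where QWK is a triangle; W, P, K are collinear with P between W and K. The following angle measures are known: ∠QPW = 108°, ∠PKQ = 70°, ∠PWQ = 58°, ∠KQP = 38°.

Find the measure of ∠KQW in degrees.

1. ∠QKW = 70°  [P on ray KW]
2. ∠KWQ = 58°  [P on ray WK]
3. ∠KQW = 52°  [△QWK]

∠KQW = 52°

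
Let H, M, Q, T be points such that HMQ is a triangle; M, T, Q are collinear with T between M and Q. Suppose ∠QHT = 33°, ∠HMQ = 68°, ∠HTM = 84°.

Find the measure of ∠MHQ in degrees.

∠MHQ = 61°

1. ∠HTQ = 96°  [linear pair at T on MQ]
2. ∠HQT = 51°  [△HTQ]
3. ∠HQM = 51°  [T on ray QM]
4. ∠MHQ = 61°  [△HMQ]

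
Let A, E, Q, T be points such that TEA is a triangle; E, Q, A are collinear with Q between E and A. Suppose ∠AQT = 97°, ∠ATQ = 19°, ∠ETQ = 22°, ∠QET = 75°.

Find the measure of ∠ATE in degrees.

∠ATE = 41°

1. ∠QAT = 64°  [△TQA]
2. ∠AET = 75°  [Q on ray EA]
3. ∠EAT = 64°  [Q on ray AE]
4. ∠ATE = 41°  [△TEA]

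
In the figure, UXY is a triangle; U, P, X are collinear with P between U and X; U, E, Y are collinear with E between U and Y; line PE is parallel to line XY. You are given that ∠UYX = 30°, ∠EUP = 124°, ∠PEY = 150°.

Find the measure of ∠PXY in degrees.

1. ∠PEU = 30°  [PE∥XY, corresponding at E]
2. ∠EPU = 26°  [△UPE]
3. ∠EPX = 154°  [linear pair at P on UX]
4. ∠PXY = 26°  [PE∥XY, co-interior at X–P]

∠PXY = 26°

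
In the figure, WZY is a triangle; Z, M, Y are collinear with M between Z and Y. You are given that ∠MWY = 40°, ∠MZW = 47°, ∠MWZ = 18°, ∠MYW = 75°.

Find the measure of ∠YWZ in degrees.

1. ∠WZY = 47°  [M on ray ZY]
2. ∠WYZ = 75°  [M on ray YZ]
3. ∠YWZ = 58°  [△WZY]

∠YWZ = 58°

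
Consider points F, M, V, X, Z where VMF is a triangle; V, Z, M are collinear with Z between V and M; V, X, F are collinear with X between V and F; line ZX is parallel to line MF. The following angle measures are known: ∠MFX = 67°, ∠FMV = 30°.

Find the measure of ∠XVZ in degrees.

∠XVZ = 83°

1. ∠MFV = 67°  [X on ray FV]
2. ∠FVM = 83°  [△VMF]
3. ∠XVZ = 83°  [Z on VM, X on VF]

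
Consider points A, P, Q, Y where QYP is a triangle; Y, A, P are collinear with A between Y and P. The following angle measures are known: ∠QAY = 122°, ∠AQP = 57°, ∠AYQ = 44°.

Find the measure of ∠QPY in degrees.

∠QPY = 65°

1. ∠PAQ = 58°  [linear pair at A on YP]
2. ∠APQ = 65°  [△QAP]
3. ∠QPY = 65°  [A on ray PY]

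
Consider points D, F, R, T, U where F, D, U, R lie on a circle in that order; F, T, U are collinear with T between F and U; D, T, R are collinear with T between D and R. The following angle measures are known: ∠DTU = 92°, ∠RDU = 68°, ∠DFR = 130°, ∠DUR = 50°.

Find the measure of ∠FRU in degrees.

1. ∠FTR = 92°  [vertical angles at T]
2. ∠RFU = 68°  [same arc UR]
3. ∠DRU = 62°  [△DUR]
4. ∠RTU = 88°  [linear pair at T on FU]
5. ∠FUR = 30°  [△UTR]
6. ∠FRU = 82°  [△FUR]

∠FRU = 82°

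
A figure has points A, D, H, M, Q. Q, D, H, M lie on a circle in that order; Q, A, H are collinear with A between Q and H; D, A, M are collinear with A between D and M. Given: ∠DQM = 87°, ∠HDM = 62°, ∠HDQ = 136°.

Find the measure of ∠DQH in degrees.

∠DQH = 25°

1. ∠DHM = 93°  [cyclic QDHM, opposite ∠Q+∠H]
2. ∠DMH = 25°  [△DHM]
3. ∠DQH = 25°  [same arc DH]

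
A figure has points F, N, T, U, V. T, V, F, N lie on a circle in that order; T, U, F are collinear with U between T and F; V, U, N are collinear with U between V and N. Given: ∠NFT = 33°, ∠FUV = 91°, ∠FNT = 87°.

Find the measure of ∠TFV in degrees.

∠TFV = 29°

1. ∠NVT = 33°  [same arc TN]
2. ∠TUV = 89°  [linear pair at U on TF]
3. ∠FVT = 93°  [cyclic TVFN, opposite ∠V+∠N]
4. ∠FTV = 58°  [△TUV]
5. ∠TFV = 29°  [△TVF]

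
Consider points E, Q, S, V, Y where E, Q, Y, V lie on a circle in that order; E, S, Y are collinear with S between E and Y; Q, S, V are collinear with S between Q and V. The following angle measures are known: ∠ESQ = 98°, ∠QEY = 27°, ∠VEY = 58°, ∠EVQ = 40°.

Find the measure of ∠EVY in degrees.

1. ∠VSY = 98°  [vertical angles at S]
2. ∠QVY = 27°  [same arc QY]
3. ∠EYV = 55°  [△YSV]
4. ∠EVY = 67°  [△EYV]

∠EVY = 67°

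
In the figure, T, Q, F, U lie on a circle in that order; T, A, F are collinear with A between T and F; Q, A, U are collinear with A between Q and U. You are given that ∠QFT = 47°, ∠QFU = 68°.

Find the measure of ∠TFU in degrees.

1. ∠QUT = 47°  [same arc TQ]
2. ∠QTU = 112°  [cyclic TQFU, opposite ∠T+∠F]
3. ∠TQU = 21°  [△TQU]
4. ∠TFU = 21°  [same arc TU]

∠TFU = 21°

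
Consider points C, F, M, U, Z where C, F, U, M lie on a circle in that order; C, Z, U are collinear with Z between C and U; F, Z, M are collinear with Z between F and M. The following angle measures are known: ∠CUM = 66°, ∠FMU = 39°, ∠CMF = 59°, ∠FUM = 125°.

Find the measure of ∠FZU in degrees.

∠FZU = 105°

1. ∠MFU = 16°  [△FUM]
2. ∠CUF = 59°  [same arc CF]
3. ∠FZU = 105°  [△FZU]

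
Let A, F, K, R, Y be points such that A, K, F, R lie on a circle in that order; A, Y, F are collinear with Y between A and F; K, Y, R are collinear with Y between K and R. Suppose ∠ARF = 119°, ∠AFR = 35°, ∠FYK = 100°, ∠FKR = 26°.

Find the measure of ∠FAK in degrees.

1. ∠AKF = 61°  [cyclic AKFR, opposite ∠K+∠R]
2. ∠AFK = 54°  [△KYF]
3. ∠FAK = 65°  [△AKF]

∠FAK = 65°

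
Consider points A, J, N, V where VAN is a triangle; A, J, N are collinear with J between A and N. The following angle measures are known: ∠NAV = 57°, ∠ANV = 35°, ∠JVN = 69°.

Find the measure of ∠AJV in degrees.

∠AJV = 104°

1. ∠JNV = 35°  [J on ray NA]
2. ∠NJV = 76°  [△VJN]
3. ∠AJV = 104°  [linear pair at J on AN]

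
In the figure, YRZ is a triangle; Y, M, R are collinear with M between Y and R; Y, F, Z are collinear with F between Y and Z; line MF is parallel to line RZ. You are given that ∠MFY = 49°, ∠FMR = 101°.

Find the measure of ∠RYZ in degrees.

1. ∠FMY = 79°  [linear pair at M on YR]
2. ∠FYM = 52°  [△YMF]
3. ∠RYZ = 52°  [M on YR, F on YZ]

∠RYZ = 52°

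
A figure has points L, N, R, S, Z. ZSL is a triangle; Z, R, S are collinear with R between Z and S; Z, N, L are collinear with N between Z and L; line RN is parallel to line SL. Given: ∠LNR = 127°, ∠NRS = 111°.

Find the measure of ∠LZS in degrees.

1. ∠RNZ = 53°  [linear pair at N on ZL]
2. ∠NRZ = 69°  [linear pair at R on ZS]
3. ∠NZR = 58°  [△ZRN]
4. ∠LZS = 58°  [R on ZS, N on ZL]

∠LZS = 58°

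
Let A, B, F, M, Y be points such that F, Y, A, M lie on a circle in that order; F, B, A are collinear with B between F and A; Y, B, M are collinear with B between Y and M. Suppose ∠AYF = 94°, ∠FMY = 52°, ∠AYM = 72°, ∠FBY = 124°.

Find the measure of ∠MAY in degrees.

1. ∠AMF = 86°  [cyclic FYAM, opposite ∠Y+∠M]
2. ∠AFM = 72°  [same arc AM]
3. ∠ABM = 124°  [vertical angles at B]
4. ∠FAM = 22°  [△FAM]
5. ∠AMY = 34°  [△ABM]
6. ∠MAY = 74°  [△YAM]

∠MAY = 74°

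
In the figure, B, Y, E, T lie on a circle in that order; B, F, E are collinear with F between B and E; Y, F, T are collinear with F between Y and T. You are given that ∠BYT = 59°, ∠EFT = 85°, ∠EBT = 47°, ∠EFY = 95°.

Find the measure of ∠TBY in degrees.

∠TBY = 83°

1. ∠BFT = 95°  [linear pair at F on BE]
2. ∠BTY = 38°  [△BFT]
3. ∠TBY = 83°  [△BYT]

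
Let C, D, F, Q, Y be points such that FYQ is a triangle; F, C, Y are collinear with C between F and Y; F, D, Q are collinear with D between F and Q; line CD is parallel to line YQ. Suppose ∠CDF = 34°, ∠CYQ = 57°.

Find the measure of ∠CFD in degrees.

∠CFD = 89°

1. ∠FQY = 34°  [CD∥YQ, corresponding at D]
2. ∠FYQ = 57°  [C on ray YF]
3. ∠QFY = 89°  [△FYQ]
4. ∠CFD = 89°  [C on FY, D on FQ]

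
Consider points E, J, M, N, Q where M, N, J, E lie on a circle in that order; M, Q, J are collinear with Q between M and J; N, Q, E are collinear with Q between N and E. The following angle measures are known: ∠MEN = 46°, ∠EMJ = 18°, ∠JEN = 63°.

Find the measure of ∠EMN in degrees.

∠EMN = 81°

1. ∠ENJ = 18°  [same arc JE]
2. ∠EJN = 99°  [△NJE]
3. ∠EMN = 81°  [cyclic MNJE, opposite ∠M+∠J]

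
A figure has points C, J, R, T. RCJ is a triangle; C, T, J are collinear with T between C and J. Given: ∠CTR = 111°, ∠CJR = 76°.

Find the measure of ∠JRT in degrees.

∠JRT = 35°

1. ∠JTR = 69°  [linear pair at T on CJ]
2. ∠RJT = 76°  [T on ray JC]
3. ∠JRT = 35°  [△RTJ]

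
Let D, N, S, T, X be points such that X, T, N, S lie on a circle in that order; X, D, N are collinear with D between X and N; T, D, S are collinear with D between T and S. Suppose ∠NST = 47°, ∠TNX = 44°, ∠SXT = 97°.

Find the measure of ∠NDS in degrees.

∠NDS = 94°

1. ∠NXT = 47°  [same arc TN]
2. ∠TSX = 44°  [same arc XT]
3. ∠STX = 39°  [△XTS]
4. ∠TDX = 94°  [△XDT]
5. ∠NDS = 94°  [vertical angles at D]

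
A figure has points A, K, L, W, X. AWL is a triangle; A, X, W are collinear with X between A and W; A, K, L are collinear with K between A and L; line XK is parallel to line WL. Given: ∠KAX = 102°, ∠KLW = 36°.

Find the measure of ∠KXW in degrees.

1. ∠LAW = 102°  [X on AW, K on AL]
2. ∠ALW = 36°  [K on ray LA]
3. ∠AWL = 42°  [△AWL]
4. ∠AXK = 42°  [XK∥WL, corresponding at X]
5. ∠KXW = 138°  [linear pair at X on AW]

∠KXW = 138°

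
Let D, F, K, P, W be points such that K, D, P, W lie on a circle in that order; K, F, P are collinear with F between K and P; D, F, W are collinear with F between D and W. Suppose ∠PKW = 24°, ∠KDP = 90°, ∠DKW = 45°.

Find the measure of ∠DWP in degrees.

∠DWP = 21°

1. ∠PDW = 24°  [same arc PW]
2. ∠DPW = 135°  [cyclic KDPW, opposite ∠K+∠P]
3. ∠DWP = 21°  [△DPW]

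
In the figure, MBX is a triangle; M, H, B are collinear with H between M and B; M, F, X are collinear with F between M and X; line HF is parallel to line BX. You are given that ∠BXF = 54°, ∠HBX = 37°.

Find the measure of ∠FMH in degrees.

1. ∠BXM = 54°  [F on ray XM]
2. ∠MBX = 37°  [H on ray BM]
3. ∠BMX = 89°  [△MBX]
4. ∠FMH = 89°  [H on MB, F on MX]

∠FMH = 89°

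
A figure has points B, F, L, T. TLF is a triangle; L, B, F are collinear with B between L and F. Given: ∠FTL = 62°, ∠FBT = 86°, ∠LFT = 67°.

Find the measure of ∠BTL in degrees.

1. ∠FLT = 51°  [△TLF]
2. ∠LBT = 94°  [linear pair at B on LF]
3. ∠BLT = 51°  [B on ray LF]
4. ∠BTL = 35°  [△TLB]

∠BTL = 35°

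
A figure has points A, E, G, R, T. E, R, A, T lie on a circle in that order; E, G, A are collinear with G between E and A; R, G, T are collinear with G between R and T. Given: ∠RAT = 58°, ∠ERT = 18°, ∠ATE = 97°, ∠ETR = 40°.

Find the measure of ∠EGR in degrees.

1. ∠ARE = 83°  [cyclic ERAT, opposite ∠R+∠T]
2. ∠EAR = 40°  [same arc ER]
3. ∠AER = 57°  [△ERA]
4. ∠EGR = 105°  [△EGR]

∠EGR = 105°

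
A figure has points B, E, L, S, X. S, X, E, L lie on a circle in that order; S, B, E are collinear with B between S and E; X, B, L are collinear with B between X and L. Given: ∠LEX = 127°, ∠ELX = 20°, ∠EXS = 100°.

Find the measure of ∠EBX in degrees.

∠EBX = 87°

1. ∠EXL = 33°  [△XEL]
2. ∠ESX = 20°  [same arc XE]
3. ∠SEX = 60°  [△SXE]
4. ∠EBX = 87°  [△XBE]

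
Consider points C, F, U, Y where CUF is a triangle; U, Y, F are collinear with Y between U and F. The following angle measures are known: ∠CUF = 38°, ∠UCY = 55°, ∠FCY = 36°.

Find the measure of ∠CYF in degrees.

∠CYF = 93°

1. ∠CUY = 38°  [Y on ray UF]
2. ∠CYU = 87°  [△CUY]
3. ∠CYF = 93°  [linear pair at Y on UF]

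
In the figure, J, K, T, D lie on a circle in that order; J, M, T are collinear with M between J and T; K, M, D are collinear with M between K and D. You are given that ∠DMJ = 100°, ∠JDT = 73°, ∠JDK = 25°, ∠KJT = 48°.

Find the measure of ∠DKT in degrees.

1. ∠KMT = 100°  [vertical angles at M]
2. ∠JTK = 25°  [same arc JK]
3. ∠DKT = 55°  [△KMT]

∠DKT = 55°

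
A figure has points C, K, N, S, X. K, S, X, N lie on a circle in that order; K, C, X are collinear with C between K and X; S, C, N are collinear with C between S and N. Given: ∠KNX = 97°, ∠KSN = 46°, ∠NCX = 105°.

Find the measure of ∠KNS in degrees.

∠KNS = 68°

1. ∠KXN = 46°  [same arc KN]
2. ∠KCN = 75°  [linear pair at C on KX]
3. ∠NKX = 37°  [△KXN]
4. ∠KNS = 68°  [△KCN]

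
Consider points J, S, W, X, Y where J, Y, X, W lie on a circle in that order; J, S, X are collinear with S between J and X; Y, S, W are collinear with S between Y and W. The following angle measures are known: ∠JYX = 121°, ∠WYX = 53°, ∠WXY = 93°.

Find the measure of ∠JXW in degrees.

1. ∠JWX = 59°  [cyclic JYXW, opposite ∠Y+∠W]
2. ∠WJX = 53°  [same arc XW]
3. ∠JXW = 68°  [△JXW]

∠JXW = 68°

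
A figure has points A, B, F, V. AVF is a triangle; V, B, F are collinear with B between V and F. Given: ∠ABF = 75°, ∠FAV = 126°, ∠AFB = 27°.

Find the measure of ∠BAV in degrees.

∠BAV = 48°

1. ∠ABV = 105°  [linear pair at B on VF]
2. ∠AFV = 27°  [B on ray FV]
3. ∠AVF = 27°  [△AVF]
4. ∠AVB = 27°  [B on ray VF]
5. ∠BAV = 48°  [△AVB]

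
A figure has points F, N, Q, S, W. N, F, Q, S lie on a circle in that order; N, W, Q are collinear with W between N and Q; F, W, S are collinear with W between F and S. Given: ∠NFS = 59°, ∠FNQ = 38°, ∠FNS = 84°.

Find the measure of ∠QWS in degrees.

∠QWS = 83°

1. ∠NQS = 59°  [same arc NS]
2. ∠FSQ = 38°  [same arc FQ]
3. ∠QWS = 83°  [△QWS]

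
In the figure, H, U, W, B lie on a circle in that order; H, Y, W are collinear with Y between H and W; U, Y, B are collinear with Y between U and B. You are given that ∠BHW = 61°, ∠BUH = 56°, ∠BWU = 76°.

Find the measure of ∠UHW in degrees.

1. ∠BUW = 61°  [same arc WB]
2. ∠UBW = 43°  [△UWB]
3. ∠UHW = 43°  [same arc UW]

∠UHW = 43°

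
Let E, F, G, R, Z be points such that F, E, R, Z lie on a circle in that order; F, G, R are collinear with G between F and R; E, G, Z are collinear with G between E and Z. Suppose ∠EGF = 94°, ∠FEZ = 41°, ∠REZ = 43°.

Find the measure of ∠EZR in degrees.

1. ∠RGZ = 94°  [vertical angles at G]
2. ∠FRZ = 41°  [same arc FZ]
3. ∠EZR = 45°  [△RGZ]

∠EZR = 45°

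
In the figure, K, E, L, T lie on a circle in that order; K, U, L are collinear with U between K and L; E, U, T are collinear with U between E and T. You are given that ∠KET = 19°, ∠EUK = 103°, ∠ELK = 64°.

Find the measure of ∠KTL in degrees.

1. ∠EKL = 58°  [△KUE]
2. ∠KEL = 58°  [△KEL]
3. ∠KTL = 122°  [cyclic KELT, opposite ∠E+∠T]

∠KTL = 122°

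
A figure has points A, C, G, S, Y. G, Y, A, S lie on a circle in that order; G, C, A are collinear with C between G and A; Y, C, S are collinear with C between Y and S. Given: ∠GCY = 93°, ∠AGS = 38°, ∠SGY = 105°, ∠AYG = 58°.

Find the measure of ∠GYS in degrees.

∠GYS = 20°

1. ∠ASG = 122°  [cyclic GYAS, opposite ∠Y+∠S]
2. ∠GAS = 20°  [△GAS]
3. ∠GYS = 20°  [same arc GS]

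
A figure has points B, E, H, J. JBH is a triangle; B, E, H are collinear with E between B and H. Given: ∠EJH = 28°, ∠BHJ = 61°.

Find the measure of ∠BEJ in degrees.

1. ∠EHJ = 61°  [E on ray HB]
2. ∠HEJ = 91°  [△JEH]
3. ∠BEJ = 89°  [linear pair at E on BH]

∠BEJ = 89°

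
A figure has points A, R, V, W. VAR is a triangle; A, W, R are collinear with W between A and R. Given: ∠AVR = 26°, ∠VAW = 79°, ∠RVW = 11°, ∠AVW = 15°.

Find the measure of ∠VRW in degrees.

∠VRW = 75°

1. ∠AWV = 86°  [△VAW]
2. ∠RWV = 94°  [linear pair at W on AR]
3. ∠VRW = 75°  [△VWR]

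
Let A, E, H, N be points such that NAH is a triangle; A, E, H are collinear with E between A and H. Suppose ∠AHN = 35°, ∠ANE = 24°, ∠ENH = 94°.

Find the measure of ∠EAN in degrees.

1. ∠EHN = 35°  [E on ray HA]
2. ∠HEN = 51°  [△NEH]
3. ∠AEN = 129°  [linear pair at E on AH]
4. ∠EAN = 27°  [△NAE]

∠EAN = 27°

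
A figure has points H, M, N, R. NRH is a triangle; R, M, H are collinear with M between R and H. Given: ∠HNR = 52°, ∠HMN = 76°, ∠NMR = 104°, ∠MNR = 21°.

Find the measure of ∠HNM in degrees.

1. ∠MRN = 55°  [△NRM]
2. ∠HRN = 55°  [M on ray RH]
3. ∠NHR = 73°  [△NRH]
4. ∠MHN = 73°  [M on ray HR]
5. ∠HNM = 31°  [△NMH]

∠HNM = 31°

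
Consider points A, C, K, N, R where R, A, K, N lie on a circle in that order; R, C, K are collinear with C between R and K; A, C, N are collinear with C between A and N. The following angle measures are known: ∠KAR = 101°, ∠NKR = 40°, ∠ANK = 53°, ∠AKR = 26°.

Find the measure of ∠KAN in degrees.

∠KAN = 61°

1. ∠KNR = 79°  [cyclic RAKN, opposite ∠A+∠N]
2. ∠KRN = 61°  [△RKN]
3. ∠KAN = 61°  [same arc KN]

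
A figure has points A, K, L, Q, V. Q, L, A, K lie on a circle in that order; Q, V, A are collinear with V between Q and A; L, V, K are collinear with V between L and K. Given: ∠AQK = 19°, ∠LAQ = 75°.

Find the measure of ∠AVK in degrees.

1. ∠LKQ = 75°  [same arc QL]
2. ∠KVQ = 86°  [△QVK]
3. ∠AVK = 94°  [linear pair at V on QA]

∠AVK = 94°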